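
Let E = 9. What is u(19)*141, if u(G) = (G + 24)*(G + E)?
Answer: 169764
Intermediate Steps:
u(G) = (9 + G)*(24 + G) (u(G) = (G + 24)*(G + 9) = (24 + G)*(9 + G) = (9 + G)*(24 + G))
u(19)*141 = (216 + 19² + 33*19)*141 = (216 + 361 + 627)*141 = 1204*141 = 169764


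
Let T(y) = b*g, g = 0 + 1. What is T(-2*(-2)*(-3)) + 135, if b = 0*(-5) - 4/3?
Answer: 401/3 ≈ 133.67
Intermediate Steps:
g = 1
b = -4/3 (b = 0 - 4/3 = -4/3 ≈ -1.3333)
T(y) = -4/3 (T(y) = -4/3*1 = -4/3)
T(-2*(-2)*(-3)) + 135 = -4/3 + 135 = 401/3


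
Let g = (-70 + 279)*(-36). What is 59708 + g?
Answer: 52184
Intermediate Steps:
g = -7524 (g = 209*(-36) = -7524)
59708 + g = 59708 - 7524 = 52184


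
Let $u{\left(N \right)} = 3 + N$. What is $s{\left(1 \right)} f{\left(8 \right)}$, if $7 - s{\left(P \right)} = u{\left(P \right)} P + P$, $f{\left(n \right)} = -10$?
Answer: $-20$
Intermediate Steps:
$s{\left(P \right)} = 7 - P - P \left(3 + P\right)$ ($s{\left(P \right)} = 7 - \left(\left(3 + P\right) P + P\right) = 7 - \left(P \left(3 + P\right) + P\right) = 7 - \left(P + P \left(3 + P\right)\right) = 7 - P - P \left(3 + P\right)$)
$s{\left(1 \right)} f{\left(8 \right)} = \left(7 - 1 - 1 \left(3 + 1\right)\right) \left(-10\right) = \left(7 - 1 - 1 \cdot 4\right) \left(-10\right) = \left(7 - 1 - 4\right) \left(-10\right) = 2 \left(-10\right) = -20$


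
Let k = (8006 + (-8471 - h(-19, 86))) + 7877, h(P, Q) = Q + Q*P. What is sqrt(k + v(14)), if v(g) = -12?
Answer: 2*sqrt(2237) ≈ 94.594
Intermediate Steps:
h(P, Q) = Q + P*Q
k = 8960 (k = (8006 + (-8471 - 86*(1 - 19))) + 7877 = (8006 + (-8471 - 86*(-18))) + 7877 = (8006 + (-8471 - 1*(-1548))) + 7877 = (8006 + (-8471 + 1548)) + 7877 = (8006 - 6923) + 7877 = 1083 + 7877 = 8960)
sqrt(k + v(14)) = sqrt(8960 - 12) = sqrt(8948) = 2*sqrt(2237)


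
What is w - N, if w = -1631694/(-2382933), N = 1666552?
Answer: -1323760041774/794311 ≈ -1.6666e+6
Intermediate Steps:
w = 543898/794311 (w = -1631694*(-1/2382933) = 543898/794311 ≈ 0.68474)
w - N = 543898/794311 - 1*1666552 = 543898/794311 - 1666552 = -1323760041774/794311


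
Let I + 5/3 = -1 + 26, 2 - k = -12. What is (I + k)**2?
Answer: 12544/9 ≈ 1393.8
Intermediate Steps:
k = 14 (k = 2 - 1*(-12) = 2 + 12 = 14)
I = 70/3 (I = -5/3 + (-1 + 26) = -5/3 + 25 = 70/3 ≈ 23.333)
(I + k)**2 = (70/3 + 14)**2 = (112/3)**2 = 12544/9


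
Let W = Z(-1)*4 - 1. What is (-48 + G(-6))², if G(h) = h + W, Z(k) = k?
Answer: 3481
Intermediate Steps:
W = -5 (W = -1*4 - 1 = -4 - 1 = -5)
G(h) = -5 + h (G(h) = h - 5 = -5 + h)
(-48 + G(-6))² = (-48 + (-5 - 6))² = (-48 - 11)² = (-59)² = 3481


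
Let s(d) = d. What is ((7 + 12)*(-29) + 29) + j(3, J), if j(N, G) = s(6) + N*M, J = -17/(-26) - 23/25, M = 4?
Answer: -504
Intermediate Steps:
J = -173/650 (J = -17*(-1/26) - 23*1/25 = 17/26 - 23/25 = -173/650 ≈ -0.26615)
j(N, G) = 6 + 4*N (j(N, G) = 6 + N*4 = 6 + 4*N)
((7 + 12)*(-29) + 29) + j(3, J) = ((7 + 12)*(-29) + 29) + (6 + 4*3) = (19*(-29) + 29) + (6 + 12) = (-551 + 29) + 18 = -522 + 18 = -504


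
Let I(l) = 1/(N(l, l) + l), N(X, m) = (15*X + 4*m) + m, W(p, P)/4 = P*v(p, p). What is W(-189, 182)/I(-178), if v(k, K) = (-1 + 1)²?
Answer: 0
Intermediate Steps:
v(k, K) = 0 (v(k, K) = 0² = 0)
W(p, P) = 0 (W(p, P) = 4*(P*0) = 4*0 = 0)
N(X, m) = 5*m + 15*X (N(X, m) = (4*m + 15*X) + m = 5*m + 15*X)
I(l) = 1/(21*l) (I(l) = 1/((5*l + 15*l) + l) = 1/(20*l + l) = 1/(21*l))
W(-189, 182)/I(-178) = 0/(((1/21)/(-178))) = 0/(((1/21)*(-1/178))) = 0/(-1/3738) = 0*(-3738) = 0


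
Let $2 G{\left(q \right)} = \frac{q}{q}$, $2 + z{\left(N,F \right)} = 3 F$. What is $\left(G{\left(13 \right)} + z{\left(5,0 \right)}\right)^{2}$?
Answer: $\frac{9}{4} \approx 2.25$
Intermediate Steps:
$z{\left(N,F \right)} = -2 + 3 F$
$G{\left(q \right)} = \frac{1}{2}$ ($G{\left(q \right)} = \frac{q \frac{1}{q}}{2} = \frac{1}{2} \cdot 1 = \frac{1}{2}$)
$\left(G{\left(13 \right)} + z{\left(5,0 \right)}\right)^{2} = \left(\frac{1}{2} + \left(-2 + 3 \cdot 0\right)\right)^{2} = \left(\frac{1}{2} + \left(-2 + 0\right)\right)^{2} = \left(\frac{1}{2} - 2\right)^{2} = \left(- \frac{3}{2}\right)^{2} = \frac{9}{4}$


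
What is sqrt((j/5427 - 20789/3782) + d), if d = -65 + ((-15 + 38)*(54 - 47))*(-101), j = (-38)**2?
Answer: I*sqrt(84936935644750646)/2280546 ≈ 127.79*I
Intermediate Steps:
j = 1444
d = -16326 (d = -65 + (23*7)*(-101) = -65 + 161*(-101) = -65 - 16261 = -16326)
sqrt((j/5427 - 20789/3782) + d) = sqrt((1444/5427 - 20789/3782) - 16326) = sqrt(-107360695/20524914 - 16326) = sqrt(-335197106659/20524914) = I*sqrt(84936935644750646)/2280546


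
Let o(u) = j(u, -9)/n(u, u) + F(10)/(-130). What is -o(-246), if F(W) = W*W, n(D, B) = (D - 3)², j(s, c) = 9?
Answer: 68877/89557 ≈ 0.76909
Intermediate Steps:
n(D, B) = (-3 + D)²
F(W) = W²
o(u) = -10/13 + 9/(-3 + u)² (o(u) = 9/((-3 + u)²) + 10²/(-130) = 9/(-3 + u)² + 100*(-1/130) = 9/(-3 + u)² - 10/13 = -10/13 + 9/(-3 + u)²)
-o(-246) = -(-10/13 + 9/(-3 - 246)²) = -(-10/13 + 9/(-249)²) = -(-10/13 + 9*(1/62001)) = -(-10/13 + 1/6889) = -1*(-68877/89557) = 68877/89557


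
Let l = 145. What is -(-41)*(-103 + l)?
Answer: 1722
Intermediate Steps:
-(-41)*(-103 + l) = -(-41)*(-103 + 145) = -(-41)*42 = -1*(-1722) = 1722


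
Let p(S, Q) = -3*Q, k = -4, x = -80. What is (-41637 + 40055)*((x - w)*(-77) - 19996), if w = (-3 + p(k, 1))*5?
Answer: 25542972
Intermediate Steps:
w = -30 (w = (-3 - 3*1)*5 = (-3 - 3)*5 = -6*5 = -30)
(-41637 + 40055)*((x - w)*(-77) - 19996) = (-41637 + 40055)*((-80 - 1*(-30))*(-77) - 19996) = -1582*((-80 + 30)*(-77) - 19996) = -1582*(-50*(-77) - 19996) = -1582*(3850 - 19996) = -1582*(-16146) = 25542972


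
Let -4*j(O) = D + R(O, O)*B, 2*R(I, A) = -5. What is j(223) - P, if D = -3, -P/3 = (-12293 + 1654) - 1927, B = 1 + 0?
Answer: -301573/8 ≈ -37697.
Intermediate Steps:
B = 1
R(I, A) = -5/2 (R(I, A) = (½)*(-5) = -5/2)
P = 37698 (P = -3*((-12293 + 1654) - 1927) = -3*(-10639 - 1927) = -3*(-12566) = 37698)
j(O) = 11/8 (j(O) = -(-3 - 5/2*1)/4 = -(-3 - 5/2)/4 = -¼*(-11/2) = 11/8)
j(223) - P = 11/8 - 1*37698 = 11/8 - 37698 = -301573/8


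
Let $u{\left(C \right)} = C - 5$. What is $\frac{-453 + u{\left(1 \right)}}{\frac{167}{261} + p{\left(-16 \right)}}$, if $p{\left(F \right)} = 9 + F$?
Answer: $\frac{119277}{1660} \approx 71.854$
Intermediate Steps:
$u{\left(C \right)} = -5 + C$
$\frac{-453 + u{\left(1 \right)}}{\frac{167}{261} + p{\left(-16 \right)}} = \frac{-453 + \left(-5 + 1\right)}{\frac{167}{261} + \left(9 - 16\right)} = \frac{-453 - 4}{167 \cdot \frac{1}{261} - 7} = - \frac{457}{\frac{167}{261} - 7} = - \frac{457}{- \frac{1660}{261}} = \left(-457\right) \left(- \frac{261}{1660}\right) = \frac{119277}{1660}$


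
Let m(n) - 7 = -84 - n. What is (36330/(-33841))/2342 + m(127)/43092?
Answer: -738903302/142303469301 ≈ -0.0051924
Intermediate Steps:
m(n) = -77 - n (m(n) = 7 + (-84 - n) = -77 - n)
(36330/(-33841))/2342 + m(127)/43092 = (36330/(-33841))/2342 + (-77 - 1*127)/43092 = (36330*(-1/33841))*(1/2342) + (-77 - 127)*(1/43092) = -36330/33841*1/2342 - 204*1/43092 = -18165/39627811 - 17/3591 = -738903302/142303469301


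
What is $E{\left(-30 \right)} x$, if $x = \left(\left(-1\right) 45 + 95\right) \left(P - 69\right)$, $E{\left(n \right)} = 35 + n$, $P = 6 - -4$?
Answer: $-14750$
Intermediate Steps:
$P = 10$ ($P = 6 + 4 = 10$)
$x = -2950$ ($x = \left(\left(-1\right) 45 + 95\right) \left(10 - 69\right) = \left(-45 + 95\right) \left(-59\right) = 50 \left(-59\right) = -2950$)
$E{\left(-30 \right)} x = \left(35 - 30\right) \left(-2950\right) = 5 \left(-2950\right) = -14750$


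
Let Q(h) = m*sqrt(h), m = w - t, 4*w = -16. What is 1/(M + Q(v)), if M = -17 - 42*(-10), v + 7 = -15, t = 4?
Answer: 403/163817 + 8*I*sqrt(22)/163817 ≈ 0.0024601 + 0.00022906*I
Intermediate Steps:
w = -4 (w = (1/4)*(-16) = -4)
m = -8 (m = -4 - 1*4 = -4 - 4 = -8)
v = -22 (v = -7 - 15 = -22)
Q(h) = -8*sqrt(h)
M = 403 (M = -17 + 420 = 403)
1/(M + Q(v)) = 1/(403 - 8*I*sqrt(22))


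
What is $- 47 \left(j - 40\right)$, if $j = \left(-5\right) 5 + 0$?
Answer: $3055$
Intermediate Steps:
$j = -25$ ($j = -25 + 0 = -25$)
$- 47 \left(j - 40\right) = - 47 \left(-25 - 40\right) = \left(-47\right) \left(-65\right) = 3055$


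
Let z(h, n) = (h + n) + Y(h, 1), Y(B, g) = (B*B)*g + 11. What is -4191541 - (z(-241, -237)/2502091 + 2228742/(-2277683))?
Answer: -23887461533980469613/5698970135153 ≈ -4.1915e+6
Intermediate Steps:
Y(B, g) = 11 + g*B**2 (Y(B, g) = B**2*g + 11 = g*B**2 + 11 = 11 + g*B**2)
z(h, n) = 11 + h + n + h**2 (z(h, n) = (h + n) + (11 + 1*h**2) = (h + n) + (11 + h**2) = 11 + h + n + h**2)
-4191541 - (z(-241, -237)/2502091 + 2228742/(-2277683)) = -4191541 - ((11 - 241 - 237 + (-241)**2)/2502091 + 2228742/(-2277683)) = -4191541 - ((11 - 241 - 237 + 58081)*(1/2502091) + 2228742*(-1/2277683)) = -4191541 - (57614*(1/2502091) - 2228742/2277683) = -4191541 - (57614/2502091 - 2228742/2277683) = -4191541 - 1*(-5445288871160/5698970135153) = -4191541 + 5445288871160/5698970135153 = -23887461533980469613/5698970135153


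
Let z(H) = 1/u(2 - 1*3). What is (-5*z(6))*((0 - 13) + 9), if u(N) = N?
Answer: -20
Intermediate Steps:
z(H) = -1 (z(H) = 1/(2 - 1*3) = 1/(2 - 3) = 1/(-1) = -1)
(-5*z(6))*((0 - 13) + 9) = (-5*(-1))*((0 - 13) + 9) = 5*(-13 + 9) = 5*(-4) = -20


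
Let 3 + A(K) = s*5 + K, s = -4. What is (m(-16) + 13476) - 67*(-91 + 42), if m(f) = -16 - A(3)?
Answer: 16763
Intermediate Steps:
A(K) = -23 + K (A(K) = -3 + (-4*5 + K) = -3 + (-20 + K) = -23 + K)
m(f) = 4 (m(f) = -16 - (-23 + 3) = -16 - 1*(-20) = -16 + 20 = 4)
(m(-16) + 13476) - 67*(-91 + 42) = (4 + 13476) - 67*(-91 + 42) = 13480 - 67*(-49) = 13480 + 3283 = 16763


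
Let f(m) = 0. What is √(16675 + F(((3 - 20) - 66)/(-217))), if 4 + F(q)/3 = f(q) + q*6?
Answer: √784968205/217 ≈ 129.11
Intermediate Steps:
F(q) = -12 + 18*q (F(q) = -12 + 3*(0 + q*6) = -12 + 3*(0 + 6*q) = -12 + 3*(6*q) = -12 + 18*q)
√(16675 + F(((3 - 20) - 66)/(-217))) = √(16675 + (-12 + 18*(((3 - 20) - 66)/(-217)))) = √(16675 + (-12 + 18*((-17 - 66)*(-1/217)))) = √(16675 + (-12 + 18*(-83*(-1/217)))) = √(16675 + (-12 + 18*(83/217))) = √(16675 + (-12 + 1494/217)) = √(16675 - 1110/217) = √(3617365/217) = √784968205/217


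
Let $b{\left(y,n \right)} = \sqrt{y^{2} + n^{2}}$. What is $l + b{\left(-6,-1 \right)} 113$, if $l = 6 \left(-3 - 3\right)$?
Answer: $-36 + 113 \sqrt{37} \approx 651.35$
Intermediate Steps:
$b{\left(y,n \right)} = \sqrt{n^{2} + y^{2}}$
$l = -36$ ($l = 6 \left(-6\right) = -36$)
$l + b{\left(-6,-1 \right)} 113 = -36 + \sqrt{\left(-1\right)^{2} + \left(-6\right)^{2}} \cdot 113 = -36 + \sqrt{1 + 36} \cdot 113 = -36 + \sqrt{37} \cdot 113 = -36 + 113 \sqrt{37}$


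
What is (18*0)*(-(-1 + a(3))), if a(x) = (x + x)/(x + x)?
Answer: 0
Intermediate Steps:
a(x) = 1 (a(x) = (2*x)/((2*x)) = (2*x)*(1/(2*x)) = 1)
(18*0)*(-(-1 + a(3))) = (18*0)*(-(-1 + 1)) = 0*(-1*0) = 0*0 = 0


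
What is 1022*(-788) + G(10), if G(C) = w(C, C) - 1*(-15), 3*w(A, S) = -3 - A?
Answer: -2415976/3 ≈ -8.0533e+5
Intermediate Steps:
w(A, S) = -1 - A/3 (w(A, S) = (-3 - A)/3 = -1 - A/3)
G(C) = 14 - C/3 (G(C) = (-1 - C/3) - 1*(-15) = (-1 - C/3) + 15 = 14 - C/3)
1022*(-788) + G(10) = 1022*(-788) + (14 - ⅓*10) = -805336 + (14 - 10/3) = -805336 + 32/3 = -2415976/3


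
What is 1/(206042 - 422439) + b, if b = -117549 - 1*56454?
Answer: -37653727192/216397 ≈ -1.7400e+5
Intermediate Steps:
b = -174003 (b = -117549 - 56454 = -174003)
1/(206042 - 422439) + b = 1/(206042 - 422439) - 174003 = 1/(-216397) - 174003 = -1/216397 - 174003 = -37653727192/216397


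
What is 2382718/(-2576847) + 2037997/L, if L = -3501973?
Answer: -1045832350621/694157586087 ≈ -1.5066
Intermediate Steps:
2382718/(-2576847) + 2037997/L = 2382718/(-2576847) + 2037997/(-3501973) = 2382718*(-1/2576847) + 2037997*(-1/3501973) = -183286/198219 - 2037997/3501973 = -1045832350621/694157586087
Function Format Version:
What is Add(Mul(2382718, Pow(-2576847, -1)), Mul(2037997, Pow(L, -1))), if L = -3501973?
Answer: Rational(-1045832350621, 694157586087) ≈ -1.5066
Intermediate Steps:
Add(Mul(2382718, Pow(-2576847, -1)), Mul(2037997, Pow(L, -1))) = Add(Mul(2382718, Pow(-2576847, -1)), Mul(2037997, Pow(-3501973, -1))) = Add(Mul(2382718, Rational(-1, 2576847)), Mul(2037997, Rational(-1, 3501973))) = Add(Rational(-183286, 198219), Rational(-2037997, 3501973)) = Rational(-1045832350621, 694157586087)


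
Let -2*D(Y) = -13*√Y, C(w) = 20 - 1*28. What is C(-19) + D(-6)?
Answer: -8 + 13*I*√6/2 ≈ -8.0 + 15.922*I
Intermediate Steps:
C(w) = -8 (C(w) = 20 - 28 = -8)
D(Y) = 13*√Y/2 (D(Y) = -(-13)*√Y/2 = 13*√Y/2)
C(-19) + D(-6) = -8 + 13*√(-6)/2 = -8 + 13*(I*√6)/2 = -8 + 13*I*√6/2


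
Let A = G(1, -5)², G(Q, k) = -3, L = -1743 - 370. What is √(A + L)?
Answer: 2*I*√526 ≈ 45.869*I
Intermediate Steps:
L = -2113
A = 9 (A = (-3)² = 9)
√(A + L) = √(9 - 2113) = √(-2104) = 2*I*√526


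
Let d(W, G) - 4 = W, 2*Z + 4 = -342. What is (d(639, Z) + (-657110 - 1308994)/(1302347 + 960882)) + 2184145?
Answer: 4944673594348/2263229 ≈ 2.1848e+6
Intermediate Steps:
Z = -173 (Z = -2 + (1/2)*(-342) = -2 - 171 = -173)
d(W, G) = 4 + W
(d(639, Z) + (-657110 - 1308994)/(1302347 + 960882)) + 2184145 = ((4 + 639) + (-657110 - 1308994)/(1302347 + 960882)) + 2184145 = (643 - 1966104/2263229) + 2184145 = 1453290143/2263229 + 2184145 = 4944673594348/2263229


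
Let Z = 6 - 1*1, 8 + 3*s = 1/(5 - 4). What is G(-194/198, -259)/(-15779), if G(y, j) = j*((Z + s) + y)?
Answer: 43253/1562121 ≈ 0.027689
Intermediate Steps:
s = -7/3 (s = -8/3 + 1/(3*(5 - 4)) = -8/3 + (1/3)/1 = -8/3 + (1/3)*1 = -8/3 + 1/3 = -7/3 ≈ -2.3333)
Z = 5 (Z = 6 - 1 = 5)
G(y, j) = j*(8/3 + y) (G(y, j) = j*((5 - 7/3) + y) = j*(8/3 + y))
G(-194/198, -259)/(-15779) = ((1/3)*(-259)*(8 + 3*(-194/198)))/(-15779) = ((1/3)*(-259)*(8 + 3*(-194*1/198)))*(-1/15779) = ((1/3)*(-259)*(8 + 3*(-97/99)))*(-1/15779) = ((1/3)*(-259)*(8 - 97/33))*(-1/15779) = ((1/3)*(-259)*(167/33))*(-1/15779) = -43253/99*(-1/15779) = 43253/1562121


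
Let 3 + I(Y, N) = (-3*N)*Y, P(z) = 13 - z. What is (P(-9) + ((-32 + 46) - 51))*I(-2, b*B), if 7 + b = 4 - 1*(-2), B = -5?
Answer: -405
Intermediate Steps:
b = -1 (b = -7 + (4 - 1*(-2)) = -7 + (4 + 2) = -7 + 6 = -1)
I(Y, N) = -3 - 3*N*Y (I(Y, N) = -3 + (-3*N)*Y = -3 - 3*N*Y)
(P(-9) + ((-32 + 46) - 51))*I(-2, b*B) = ((13 - 1*(-9)) + ((-32 + 46) - 51))*(-3 - 3*(-1*(-5))*(-2)) = ((13 + 9) + (14 - 51))*(-3 - 3*5*(-2)) = (22 - 37)*(-3 + 30) = -15*27 = -405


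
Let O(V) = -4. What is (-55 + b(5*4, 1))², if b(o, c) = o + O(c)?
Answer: 1521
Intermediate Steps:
b(o, c) = -4 + o (b(o, c) = o - 4 = -4 + o)
(-55 + b(5*4, 1))² = (-55 + (-4 + 5*4))² = (-55 + (-4 + 20))² = (-55 + 16)² = (-39)² = 1521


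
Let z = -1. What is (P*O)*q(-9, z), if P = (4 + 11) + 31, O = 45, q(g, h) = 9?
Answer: 18630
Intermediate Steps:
P = 46 (P = 15 + 31 = 46)
(P*O)*q(-9, z) = (46*45)*9 = 2070*9 = 18630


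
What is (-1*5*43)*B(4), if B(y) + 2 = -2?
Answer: 860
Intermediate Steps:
B(y) = -4 (B(y) = -2 - 2 = -4)
(-1*5*43)*B(4) = (-1*5*43)*(-4) = -5*43*(-4) = -215*(-4) = 860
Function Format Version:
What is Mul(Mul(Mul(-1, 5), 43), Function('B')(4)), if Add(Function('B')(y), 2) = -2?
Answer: 860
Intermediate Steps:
Function('B')(y) = -4 (Function('B')(y) = Add(-2, -2) = -4)
Mul(Mul(Mul(-1, 5), 43), Function('B')(4)) = Mul(Mul(Mul(-1, 5), 43), -4) = Mul(Mul(-5, 43), -4) = Mul(-215, -4) = 860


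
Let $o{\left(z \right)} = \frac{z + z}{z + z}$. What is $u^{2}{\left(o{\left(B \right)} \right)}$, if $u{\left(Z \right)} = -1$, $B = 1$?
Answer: $1$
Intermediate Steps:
$o{\left(z \right)} = 1$ ($o{\left(z \right)} = \frac{2 z}{2 z} = 2 z \frac{1}{2 z} = 1$)
$u^{2}{\left(o{\left(B \right)} \right)} = \left(-1\right)^{2} = 1$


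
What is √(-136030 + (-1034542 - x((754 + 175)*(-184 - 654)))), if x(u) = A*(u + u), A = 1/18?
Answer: I*√9756646/3 ≈ 1041.2*I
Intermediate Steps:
A = 1/18 ≈ 0.055556
x(u) = u/9 (x(u) = (u + u)/18 = (2*u)/18 = u/9)
√(-136030 + (-1034542 - x((754 + 175)*(-184 - 654)))) = √(-136030 + (-1034542 - (754 + 175)*(-184 - 654)/9)) = √(-136030 + (-1034542 - 929*(-838)/9)) = √(-136030 + (-1034542 - (-778502)/9)) = √(-136030 + (-1034542 - 1*(-778502/9))) = √(-136030 + (-1034542 + 778502/9)) = √(-136030 - 8532376/9) = √(-9756646/9) = I*√9756646/3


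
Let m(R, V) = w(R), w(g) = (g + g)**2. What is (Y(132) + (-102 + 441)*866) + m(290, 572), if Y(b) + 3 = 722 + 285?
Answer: 630978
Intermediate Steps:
w(g) = 4*g**2 (w(g) = (2*g)**2 = 4*g**2)
m(R, V) = 4*R**2
Y(b) = 1004 (Y(b) = -3 + (722 + 285) = -3 + 1007 = 1004)
(Y(132) + (-102 + 441)*866) + m(290, 572) = (1004 + (-102 + 441)*866) + 4*290**2 = (1004 + 339*866) + 4*84100 = (1004 + 293574) + 336400 = 294578 + 336400 = 630978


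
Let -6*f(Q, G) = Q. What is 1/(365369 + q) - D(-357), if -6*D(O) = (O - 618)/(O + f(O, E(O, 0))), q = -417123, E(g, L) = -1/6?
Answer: 3363891/6158726 ≈ 0.54620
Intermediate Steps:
E(g, L) = -⅙ (E(g, L) = -1*⅙ = -⅙)
f(Q, G) = -Q/6
D(O) = -(-618 + O)/(5*O) (D(O) = -(O - 618)/(6*(O - O/6)) = -(-618 + O)/(6*(5*O/6)) = -(-618 + O)*6/(5*O)/6 = -(-618 + O)/(5*O))
1/(365369 + q) - D(-357) = 1/(365369 - 417123) - (618 - 1*(-357))/(5*(-357)) = 1/(-51754) - (-1)*(618 + 357)/(5*357) = -1/51754 - (-1)*975/(5*357) = -1/51754 - 1*(-65/119) = -1/51754 + 65/119 = 3363891/6158726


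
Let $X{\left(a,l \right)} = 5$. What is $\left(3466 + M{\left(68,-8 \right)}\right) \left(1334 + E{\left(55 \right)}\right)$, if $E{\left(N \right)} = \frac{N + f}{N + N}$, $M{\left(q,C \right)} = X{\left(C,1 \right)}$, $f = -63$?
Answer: $\frac{254653386}{55} \approx 4.6301 \cdot 10^{6}$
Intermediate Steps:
$M{\left(q,C \right)} = 5$
$E{\left(N \right)} = \frac{-63 + N}{2 N}$ ($E{\left(N \right)} = \frac{N - 63}{N + N} = \frac{-63 + N}{2 N}$)
$\left(3466 + M{\left(68,-8 \right)}\right) \left(1334 + E{\left(55 \right)}\right) = \left(3466 + 5\right) \left(1334 + \frac{-63 + 55}{2 \cdot 55}\right) = 3471 \left(1334 + \frac{1}{2} \cdot \frac{1}{55} \left(-8\right)\right) = 3471 \left(1334 - \frac{4}{55}\right) = 3471 \cdot \frac{73366}{55} = \frac{254653386}{55}$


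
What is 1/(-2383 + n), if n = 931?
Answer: -1/1452 ≈ -0.00068871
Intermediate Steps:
1/(-2383 + n) = 1/(-2383 + 931) = 1/(-1452) = -1/1452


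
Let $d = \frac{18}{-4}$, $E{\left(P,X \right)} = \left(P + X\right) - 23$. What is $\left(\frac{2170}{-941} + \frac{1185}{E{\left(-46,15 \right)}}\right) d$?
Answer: $\frac{410755}{3764} \approx 109.13$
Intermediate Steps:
$E{\left(P,X \right)} = -23 + P + X$
$d = - \frac{9}{2}$ ($d = 18 \left(- \frac{1}{4}\right) = - \frac{9}{2} \approx -4.5$)
$\left(\frac{2170}{-941} + \frac{1185}{E{\left(-46,15 \right)}}\right) d = \left(\frac{2170}{-941} + \frac{1185}{-23 - 46 + 15}\right) \left(- \frac{9}{2}\right) = \left(2170 \left(- \frac{1}{941}\right) + \frac{1185}{-54}\right) \left(- \frac{9}{2}\right) = \left(- \frac{2170}{941} + 1185 \left(- \frac{1}{54}\right)\right) \left(- \frac{9}{2}\right) = \left(- \frac{2170}{941} - \frac{395}{18}\right) \left(- \frac{9}{2}\right) = \left(- \frac{410755}{16938}\right) \left(- \frac{9}{2}\right) = \frac{410755}{3764}$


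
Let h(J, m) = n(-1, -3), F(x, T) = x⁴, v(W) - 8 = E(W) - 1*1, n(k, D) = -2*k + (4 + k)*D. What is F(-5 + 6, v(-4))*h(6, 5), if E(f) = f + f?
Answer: -7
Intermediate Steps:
E(f) = 2*f
n(k, D) = -2*k + D*(4 + k)
v(W) = 7 + 2*W (v(W) = 8 + (2*W - 1*1) = 8 + (2*W - 1) = 8 + (-1 + 2*W) = 7 + 2*W)
h(J, m) = -7 (h(J, m) = -2*(-1) + 4*(-3) - 3*(-1) = 2 - 12 + 3 = -7)
F(-5 + 6, v(-4))*h(6, 5) = (-5 + 6)⁴*(-7) = 1⁴*(-7) = 1*(-7) = -7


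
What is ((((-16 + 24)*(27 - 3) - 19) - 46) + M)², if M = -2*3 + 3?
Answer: 15376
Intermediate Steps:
M = -3 (M = -6 + 3 = -3)
((((-16 + 24)*(27 - 3) - 19) - 46) + M)² = ((((-16 + 24)*(27 - 3) - 19) - 46) - 3)² = (((8*24 - 19) - 46) - 3)² = (((192 - 19) - 46) - 3)² = ((173 - 46) - 3)² = (127 - 3)² = 124² = 15376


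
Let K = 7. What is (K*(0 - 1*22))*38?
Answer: -5852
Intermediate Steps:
(K*(0 - 1*22))*38 = (7*(0 - 1*22))*38 = (7*(0 - 22))*38 = (7*(-22))*38 = -154*38 = -5852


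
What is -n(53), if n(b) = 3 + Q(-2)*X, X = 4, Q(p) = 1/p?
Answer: -1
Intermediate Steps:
n(b) = 1 (n(b) = 3 + 4/(-2) = 3 - ½*4 = 3 - 2 = 1)
-n(53) = -1*1 = -1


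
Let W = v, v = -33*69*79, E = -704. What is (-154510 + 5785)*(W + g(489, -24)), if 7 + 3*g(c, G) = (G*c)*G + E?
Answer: 12824854200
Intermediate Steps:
v = -179883 (v = -2277*79 = -179883)
g(c, G) = -237 + c*G²/3 (g(c, G) = -7/3 + ((G*c)*G - 704)/3 = -7/3 + (c*G² - 704)/3 = -7/3 + (-704 + c*G²)/3 = -7/3 + (-704/3 + c*G²/3) = -237 + c*G²/3)
W = -179883
(-154510 + 5785)*(W + g(489, -24)) = (-154510 + 5785)*(-179883 + (-237 + (⅓)*489*(-24)²)) = -148725*(-179883 + (-237 + (⅓)*489*576)) = -148725*(-179883 + (-237 + 93888)) = -148725*(-179883 + 93651) = -148725*(-86232) = 12824854200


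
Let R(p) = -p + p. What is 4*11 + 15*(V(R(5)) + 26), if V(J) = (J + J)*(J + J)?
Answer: 434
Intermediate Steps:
R(p) = 0
V(J) = 4*J² (V(J) = (2*J)*(2*J) = 4*J²)
4*11 + 15*(V(R(5)) + 26) = 4*11 + 15*(4*0² + 26) = 44 + 15*(4*0 + 26) = 44 + 15*(0 + 26) = 44 + 15*26 = 44 + 390 = 434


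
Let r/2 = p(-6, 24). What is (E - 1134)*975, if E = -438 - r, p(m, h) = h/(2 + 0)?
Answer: -1556100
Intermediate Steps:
p(m, h) = h/2
r = 24 (r = 2*((½)*24) = 2*12 = 24)
E = -462 (E = -438 - 1*24 = -438 - 24 = -462)
(E - 1134)*975 = (-462 - 1134)*975 = -1596*975 = -1556100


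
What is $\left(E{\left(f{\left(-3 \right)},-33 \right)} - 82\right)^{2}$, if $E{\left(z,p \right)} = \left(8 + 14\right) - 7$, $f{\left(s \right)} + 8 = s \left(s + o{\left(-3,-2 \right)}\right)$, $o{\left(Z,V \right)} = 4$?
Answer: $4489$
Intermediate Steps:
$f{\left(s \right)} = -8 + s \left(4 + s\right)$ ($f{\left(s \right)} = -8 + s \left(s + 4\right) = -8 + s \left(4 + s\right)$)
$E{\left(z,p \right)} = 15$ ($E{\left(z,p \right)} = 22 - 7 = 15$)
$\left(E{\left(f{\left(-3 \right)},-33 \right)} - 82\right)^{2} = \left(15 - 82\right)^{2} = \left(-67\right)^{2} = 4489$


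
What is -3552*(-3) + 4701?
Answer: 15357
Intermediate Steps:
-3552*(-3) + 4701 = 10656 + 4701 = 15357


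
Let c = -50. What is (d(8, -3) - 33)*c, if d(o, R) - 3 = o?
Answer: 1100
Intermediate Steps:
d(o, R) = 3 + o
(d(8, -3) - 33)*c = ((3 + 8) - 33)*(-50) = (11 - 33)*(-50) = -22*(-50) = 1100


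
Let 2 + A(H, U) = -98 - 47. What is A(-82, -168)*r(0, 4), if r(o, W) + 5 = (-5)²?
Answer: -2940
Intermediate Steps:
A(H, U) = -147 (A(H, U) = -2 + (-98 - 47) = -2 - 145 = -147)
r(o, W) = 20 (r(o, W) = -5 + (-5)² = -5 + 25 = 20)
A(-82, -168)*r(0, 4) = -147*20 = -2940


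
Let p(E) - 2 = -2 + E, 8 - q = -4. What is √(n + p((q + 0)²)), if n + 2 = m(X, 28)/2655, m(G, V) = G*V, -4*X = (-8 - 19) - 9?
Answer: √12365810/295 ≈ 11.920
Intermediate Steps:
q = 12 (q = 8 - 1*(-4) = 8 + 4 = 12)
X = 9 (X = -((-8 - 19) - 9)/4 = -(-27 - 9)/4 = -¼*(-36) = 9)
p(E) = E (p(E) = 2 + (-2 + E) = E)
n = -562/295 (n = -2 + (9*28)/2655 = -2 + 252*(1/2655) = -2 + 28/295 = -562/295 ≈ -1.9051)
√(n + p((q + 0)²)) = √(-562/295 + (12 + 0)²) = √(-562/295 + 12²) = √(-562/295 + 144) = √(41918/295) = √12365810/295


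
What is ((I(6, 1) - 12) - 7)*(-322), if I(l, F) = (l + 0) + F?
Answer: 3864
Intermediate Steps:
I(l, F) = F + l (I(l, F) = l + F = F + l)
((I(6, 1) - 12) - 7)*(-322) = (((1 + 6) - 12) - 7)*(-322) = ((7 - 12) - 7)*(-322) = (-5 - 7)*(-322) = -12*(-322) = 3864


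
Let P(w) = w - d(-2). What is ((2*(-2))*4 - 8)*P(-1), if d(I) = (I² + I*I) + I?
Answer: 168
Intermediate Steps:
d(I) = I + 2*I² (d(I) = (I² + I²) + I = 2*I² + I = I + 2*I²)
P(w) = -6 + w (P(w) = w - (-2)*(1 + 2*(-2)) = w - (-2)*(1 - 4) = w - (-2)*(-3) = w - 1*6 = w - 6 = -6 + w)
((2*(-2))*4 - 8)*P(-1) = ((2*(-2))*4 - 8)*(-6 - 1) = (-4*4 - 8)*(-7) = (-16 - 8)*(-7) = -24*(-7) = 168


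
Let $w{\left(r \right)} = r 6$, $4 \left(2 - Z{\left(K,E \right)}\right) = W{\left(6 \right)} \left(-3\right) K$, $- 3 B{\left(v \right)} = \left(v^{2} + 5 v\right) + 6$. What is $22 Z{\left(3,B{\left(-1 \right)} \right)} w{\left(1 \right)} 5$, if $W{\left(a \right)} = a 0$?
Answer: $1320$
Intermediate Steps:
$W{\left(a \right)} = 0$
$B{\left(v \right)} = -2 - \frac{5 v}{3} - \frac{v^{2}}{3}$ ($B{\left(v \right)} = - \frac{\left(v^{2} + 5 v\right) + 6}{3} = - \frac{6 + v^{2} + 5 v}{3} = -2 - \frac{5 v}{3} - \frac{v^{2}}{3}$)
$Z{\left(K,E \right)} = 2$ ($Z{\left(K,E \right)} = 2 - \frac{0 \left(-3\right) K}{4} = 2 - \frac{0 K}{4} = 2 - 0 = 2 + 0 = 2$)
$w{\left(r \right)} = 6 r$
$22 Z{\left(3,B{\left(-1 \right)} \right)} w{\left(1 \right)} 5 = 22 \cdot 2 \cdot 6 \cdot 1 \cdot 5 = 44 \cdot 6 \cdot 5 = 44 \cdot 30 = 1320$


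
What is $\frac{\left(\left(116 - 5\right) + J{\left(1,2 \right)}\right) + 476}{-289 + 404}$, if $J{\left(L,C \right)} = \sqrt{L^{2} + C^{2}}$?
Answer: $\frac{587}{115} + \frac{\sqrt{5}}{115} \approx 5.1238$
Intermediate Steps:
$J{\left(L,C \right)} = \sqrt{C^{2} + L^{2}}$
$\frac{\left(\left(116 - 5\right) + J{\left(1,2 \right)}\right) + 476}{-289 + 404} = \frac{\left(\left(116 - 5\right) + \sqrt{2^{2} + 1^{2}}\right) + 476}{-289 + 404} = \frac{\left(111 + \sqrt{4 + 1}\right) + 476}{115} = \left(\left(111 + \sqrt{5}\right) + 476\right) \frac{1}{115} = \left(587 + \sqrt{5}\right) \frac{1}{115} = \frac{587}{115} + \frac{\sqrt{5}}{115}$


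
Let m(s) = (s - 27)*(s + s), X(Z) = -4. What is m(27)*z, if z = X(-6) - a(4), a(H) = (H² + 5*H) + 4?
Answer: 0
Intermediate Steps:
m(s) = 2*s*(-27 + s) (m(s) = (-27 + s)*(2*s) = 2*s*(-27 + s))
a(H) = 4 + H² + 5*H
z = -44 (z = -4 - (4 + 4² + 5*4) = -4 - (4 + 16 + 20) = -4 - 1*40 = -4 - 40 = -44)
m(27)*z = (2*27*(-27 + 27))*(-44) = (2*27*0)*(-44) = 0*(-44) = 0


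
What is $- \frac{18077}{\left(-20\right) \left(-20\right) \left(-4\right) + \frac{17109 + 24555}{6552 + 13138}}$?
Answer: $\frac{177968065}{15731168} \approx 11.313$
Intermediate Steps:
$- \frac{18077}{\left(-20\right) \left(-20\right) \left(-4\right) + \frac{17109 + 24555}{6552 + 13138}} = - \frac{18077}{400 \left(-4\right) + \frac{41664}{19690}} = - \frac{18077}{-1600 + 41664 \cdot \frac{1}{19690}} = - \frac{18077}{-1600 + \frac{20832}{9845}} = - \frac{18077}{- \frac{15731168}{9845}} = \left(-18077\right) \left(- \frac{9845}{15731168}\right) = \frac{177968065}{15731168}$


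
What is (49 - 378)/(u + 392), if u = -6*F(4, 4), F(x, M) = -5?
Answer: -329/422 ≈ -0.77962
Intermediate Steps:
u = 30 (u = -6*(-5) = 30)
(49 - 378)/(u + 392) = (49 - 378)/(30 + 392) = -329/422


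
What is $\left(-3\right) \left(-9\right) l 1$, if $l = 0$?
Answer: $0$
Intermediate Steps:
$\left(-3\right) \left(-9\right) l 1 = \left(-3\right) \left(-9\right) 0 \cdot 1 = 27 \cdot 0 = 0$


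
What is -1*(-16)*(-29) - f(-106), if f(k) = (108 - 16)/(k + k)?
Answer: -24569/53 ≈ -463.57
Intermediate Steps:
f(k) = 46/k (f(k) = 92/((2*k)) = 92*(1/(2*k)) = 46/k)
-1*(-16)*(-29) - f(-106) = -1*(-16)*(-29) - 46/(-106) = 16*(-29) - 46*(-1)/106 = -464 - 1*(-23/53) = -464 + 23/53 = -24569/53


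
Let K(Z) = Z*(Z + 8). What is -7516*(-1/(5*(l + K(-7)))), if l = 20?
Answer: 7516/65 ≈ 115.63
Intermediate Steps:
K(Z) = Z*(8 + Z)
-7516*(-1/(5*(l + K(-7)))) = -7516*(-1/(5*(20 - 7*(8 - 7)))) = -7516*(-1/(5*(20 - 7*1))) = -7516*(-1/(5*(20 - 7))) = -7516/((-5*13)) = -7516/(-65) = -7516*(-1/65) = 7516/65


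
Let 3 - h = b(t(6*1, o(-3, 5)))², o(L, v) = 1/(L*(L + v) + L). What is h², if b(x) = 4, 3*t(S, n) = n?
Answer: 169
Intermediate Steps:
o(L, v) = 1/(L + L*(L + v))
t(S, n) = n/3
h = -13 (h = 3 - 1*4² = 3 - 1*16 = 3 - 16 = -13)
h² = (-13)² = 169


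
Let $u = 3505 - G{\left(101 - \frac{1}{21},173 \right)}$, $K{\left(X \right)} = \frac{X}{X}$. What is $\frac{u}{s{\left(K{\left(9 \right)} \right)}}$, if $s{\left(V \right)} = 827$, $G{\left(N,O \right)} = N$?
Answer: $\frac{71485}{17367} \approx 4.1161$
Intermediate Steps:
$K{\left(X \right)} = 1$
$u = \frac{71485}{21}$ ($u = 3505 - \left(101 - \frac{1}{21}\right) = 3505 - \frac{2120}{21} = \frac{71485}{21} \approx 3404.0$)
$\frac{u}{s{\left(K{\left(9 \right)} \right)}} = \frac{71485}{21 \cdot 827} = \frac{71485}{21} \cdot \frac{1}{827} = \frac{71485}{17367}$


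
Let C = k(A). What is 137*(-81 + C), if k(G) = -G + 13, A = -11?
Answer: -7809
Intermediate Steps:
k(G) = 13 - G
C = 24 (C = 13 - 1*(-11) = 13 + 11 = 24)
137*(-81 + C) = 137*(-81 + 24) = 137*(-57) = -7809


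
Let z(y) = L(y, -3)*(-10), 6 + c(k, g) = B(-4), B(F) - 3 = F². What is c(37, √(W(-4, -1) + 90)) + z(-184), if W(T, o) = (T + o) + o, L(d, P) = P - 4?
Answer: 83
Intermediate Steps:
L(d, P) = -4 + P
W(T, o) = T + 2*o
B(F) = 3 + F²
c(k, g) = 13 (c(k, g) = -6 + (3 + (-4)²) = -6 + (3 + 16) = -6 + 19 = 13)
z(y) = 70 (z(y) = (-4 - 3)*(-10) = -7*(-10) = 70)
c(37, √(W(-4, -1) + 90)) + z(-184) = 13 + 70 = 83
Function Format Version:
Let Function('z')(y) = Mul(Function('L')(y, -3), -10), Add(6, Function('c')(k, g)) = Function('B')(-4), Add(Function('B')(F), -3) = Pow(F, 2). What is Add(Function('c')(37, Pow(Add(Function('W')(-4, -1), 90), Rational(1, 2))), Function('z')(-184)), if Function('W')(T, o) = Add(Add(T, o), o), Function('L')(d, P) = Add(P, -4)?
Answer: 83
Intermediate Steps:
Function('L')(d, P) = Add(-4, P)
Function('W')(T, o) = Add(T, Mul(2, o))
Function('B')(F) = Add(3, Pow(F, 2))
Function('c')(k, g) = 13 (Function('c')(k, g) = Add(-6, Add(3, Pow(-4, 2))) = Add(-6, Add(3, 16)) = Add(-6, 19) = 13)
Function('z')(y) = 70 (Function('z')(y) = Mul(Add(-4, -3), -10) = Mul(-7, -10) = 70)
Add(Function('c')(37, Pow(Add(Function('W')(-4, -1), 90), Rational(1, 2))), Function('z')(-184)) = Add(13, 70) = 83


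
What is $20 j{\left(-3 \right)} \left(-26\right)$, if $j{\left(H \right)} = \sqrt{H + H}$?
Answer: $- 520 i \sqrt{6} \approx - 1273.7 i$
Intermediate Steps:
$j{\left(H \right)} = \sqrt{2} \sqrt{H}$ ($j{\left(H \right)} = \sqrt{2 H} = \sqrt{2} \sqrt{H}$)
$20 j{\left(-3 \right)} \left(-26\right) = 20 \sqrt{2} \sqrt{-3} \left(-26\right) = 20 \sqrt{2} i \sqrt{3} \left(-26\right) = 20 i \sqrt{6} \left(-26\right) = - 520 i \sqrt{6}$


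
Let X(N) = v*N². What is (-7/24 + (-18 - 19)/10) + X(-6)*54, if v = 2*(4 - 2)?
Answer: 932641/120 ≈ 7772.0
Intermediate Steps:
v = 4 (v = 2*2 = 4)
X(N) = 4*N²
(-7/24 + (-18 - 19)/10) + X(-6)*54 = (-7/24 + (-18 - 19)/10) + (4*(-6)²)*54 = (-7*1/24 - 37*⅒) + (4*36)*54 = (-7/24 - 37/10) + 144*54 = -479/120 + 7776 = 932641/120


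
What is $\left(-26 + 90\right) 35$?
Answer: $2240$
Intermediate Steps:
$\left(-26 + 90\right) 35 = 64 \cdot 35 = 2240$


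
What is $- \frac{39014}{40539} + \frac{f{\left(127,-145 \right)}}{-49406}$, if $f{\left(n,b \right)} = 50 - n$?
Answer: $- \frac{274914883}{286124262} \approx -0.96082$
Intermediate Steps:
$- \frac{39014}{40539} + \frac{f{\left(127,-145 \right)}}{-49406} = - \frac{39014}{40539} + \frac{50 - 127}{-49406} = \left(-39014\right) \frac{1}{40539} + \left(50 - 127\right) \left(- \frac{1}{49406}\right) = - \frac{39014}{40539} - - \frac{11}{7058} = - \frac{39014}{40539} + \frac{11}{7058} = - \frac{274914883}{286124262}$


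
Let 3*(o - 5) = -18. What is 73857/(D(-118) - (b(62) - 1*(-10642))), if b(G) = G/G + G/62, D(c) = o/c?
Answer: -8715126/1255991 ≈ -6.9388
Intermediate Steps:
o = -1 (o = 5 + (⅓)*(-18) = 5 - 6 = -1)
D(c) = -1/c
b(G) = 1 + G/62 (b(G) = 1 + G*(1/62) = 1 + G/62)
73857/(D(-118) - (b(62) - 1*(-10642))) = 73857/(-1/(-118) - ((1 + (1/62)*62) - 1*(-10642))) = 73857/(-1*(-1/118) - ((1 + 1) + 10642)) = 73857/(1/118 - (2 + 10642)) = 73857/(1/118 - 1*10644) = 73857/(1/118 - 10644) = 73857/(-1255991/118) = 73857*(-118/1255991) = -8715126/1255991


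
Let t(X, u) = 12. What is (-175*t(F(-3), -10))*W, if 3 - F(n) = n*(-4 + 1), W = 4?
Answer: -8400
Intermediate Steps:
F(n) = 3 + 3*n (F(n) = 3 - n*(-4 + 1) = 3 - n*(-3) = 3 - (-3)*n = 3 + 3*n)
(-175*t(F(-3), -10))*W = -175*12*4 = -2100*4 = -8400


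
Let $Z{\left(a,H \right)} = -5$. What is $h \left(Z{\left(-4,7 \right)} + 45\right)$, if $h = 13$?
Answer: $520$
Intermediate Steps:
$h \left(Z{\left(-4,7 \right)} + 45\right) = 13 \left(-5 + 45\right) = 13 \cdot 40 = 520$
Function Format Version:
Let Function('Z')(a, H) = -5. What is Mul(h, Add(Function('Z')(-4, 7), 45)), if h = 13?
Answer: 520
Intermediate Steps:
Mul(h, Add(Function('Z')(-4, 7), 45)) = Mul(13, Add(-5, 45)) = Mul(13, 40) = 520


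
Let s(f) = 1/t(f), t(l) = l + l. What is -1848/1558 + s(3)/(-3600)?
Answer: -19959179/16826400 ≈ -1.1862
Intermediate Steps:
t(l) = 2*l
s(f) = 1/(2*f)
-1848/1558 + s(3)/(-3600) = -1848/1558 + ((½)/3)/(-3600) = -1848*1/1558 + ((½)*(⅓))*(-1/3600) = -924/779 + (⅙)*(-1/3600) = -924/779 - 1/21600 = -19959179/16826400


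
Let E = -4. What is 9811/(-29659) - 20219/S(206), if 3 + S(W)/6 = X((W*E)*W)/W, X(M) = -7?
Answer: 61748162438/55610625 ≈ 1110.4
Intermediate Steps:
S(W) = -18 - 42/W (S(W) = -18 + 6*(-7/W) = -18 - 42/W)
9811/(-29659) - 20219/S(206) = 9811/(-29659) - 20219/(-18 - 42/206) = 9811*(-1/29659) - 20219/(-18 - 42*1/206) = -9811/29659 - 20219/(-18 - 21/103) = -9811/29659 - 20219/(-1875/103) = -9811/29659 - 20219*(-103/1875) = -9811/29659 + 2082557/1875 = 61748162438/55610625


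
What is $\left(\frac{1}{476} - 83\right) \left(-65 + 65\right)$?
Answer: $0$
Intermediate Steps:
$\left(\frac{1}{476} - 83\right) \left(-65 + 65\right) = \left(\frac{1}{476} - 83\right) 0 = \left(- \frac{39507}{476}\right) 0 = 0$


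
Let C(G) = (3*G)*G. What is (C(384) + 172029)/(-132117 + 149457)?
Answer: 12047/340 ≈ 35.432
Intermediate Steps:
C(G) = 3*G**2
(C(384) + 172029)/(-132117 + 149457) = (3*384**2 + 172029)/(-132117 + 149457) = (3*147456 + 172029)/17340 = (442368 + 172029)*(1/17340) = 614397*(1/17340) = 12047/340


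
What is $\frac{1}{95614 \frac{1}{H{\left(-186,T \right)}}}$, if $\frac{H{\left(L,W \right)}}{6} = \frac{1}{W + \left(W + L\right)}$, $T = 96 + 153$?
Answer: $\frac{1}{4971928} \approx 2.0113 \cdot 10^{-7}$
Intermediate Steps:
$T = 249$
$H{\left(L,W \right)} = \frac{6}{L + 2 W}$ ($H{\left(L,W \right)} = \frac{6}{W + \left(W + L\right)} = \frac{6}{W + \left(L + W\right)} = \frac{6}{L + 2 W}$)
$\frac{1}{95614 \frac{1}{H{\left(-186,T \right)}}} = \frac{1}{95614 \frac{1}{6 \frac{1}{-186 + 2 \cdot 249}}} = \frac{1}{95614 \frac{1}{6 \frac{1}{-186 + 498}}} = \frac{1}{95614 \frac{1}{6 \cdot \frac{1}{312}}} = \frac{1}{95614 \frac{1}{\frac{1}{52}}} = \frac{1}{95614 \cdot 52} = \frac{1}{4971928}$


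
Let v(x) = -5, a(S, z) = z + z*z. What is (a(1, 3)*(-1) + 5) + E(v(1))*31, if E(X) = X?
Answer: -162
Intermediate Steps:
a(S, z) = z + z²
(a(1, 3)*(-1) + 5) + E(v(1))*31 = ((3*(1 + 3))*(-1) + 5) - 5*31 = ((3*4)*(-1) + 5) - 155 = (12*(-1) + 5) - 155 = (-12 + 5) - 155 = -7 - 155 = -162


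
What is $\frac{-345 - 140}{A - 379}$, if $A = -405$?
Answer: $\frac{485}{784} \approx 0.61862$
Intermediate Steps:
$\frac{-345 - 140}{A - 379} = \frac{-345 - 140}{-405 - 379} = - \frac{485}{-784} = \left(-485\right) \left(- \frac{1}{784}\right) = \frac{485}{784}$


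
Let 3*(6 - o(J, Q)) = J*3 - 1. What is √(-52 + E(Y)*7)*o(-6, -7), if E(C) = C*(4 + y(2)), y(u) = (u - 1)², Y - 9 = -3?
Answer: 37*√158/3 ≈ 155.03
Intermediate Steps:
Y = 6 (Y = 9 - 3 = 6)
y(u) = (-1 + u)²
o(J, Q) = 19/3 - J (o(J, Q) = 6 - (J*3 - 1)/3 = 6 - (3*J - 1)/3 = 6 - (-1 + 3*J)/3 = 6 + (⅓ - J) = 19/3 - J)
E(C) = 5*C (E(C) = C*(4 + (-1 + 2)²) = C*(4 + 1²) = C*(4 + 1) = C*5 = 5*C)
√(-52 + E(Y)*7)*o(-6, -7) = √(-52 + (5*6)*7)*(19/3 - 1*(-6)) = √(-52 + 30*7)*(19/3 + 6) = √(-52 + 210)*(37/3) = √158*(37/3) = 37*√158/3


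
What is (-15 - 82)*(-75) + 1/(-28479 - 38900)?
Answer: 490182224/67379 ≈ 7275.0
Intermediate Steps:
(-15 - 82)*(-75) + 1/(-28479 - 38900) = -97*(-75) + 1/(-67379) = 7275 - 1/67379 = 490182224/67379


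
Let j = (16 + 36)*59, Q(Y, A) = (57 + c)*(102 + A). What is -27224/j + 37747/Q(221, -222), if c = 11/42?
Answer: -40771711/2837900 ≈ -14.367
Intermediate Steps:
c = 11/42 (c = 11*(1/42) = 11/42 ≈ 0.26190)
Q(Y, A) = 40885/7 + 2405*A/42 (Q(Y, A) = (57 + 11/42)*(102 + A) = 2405*(102 + A)/42 = 40885/7 + 2405*A/42)
j = 3068 (j = 52*59 = 3068)
-27224/j + 37747/Q(221, -222) = -27224/3068 + 37747/(40885/7 + (2405/42)*(-222)) = -27224*1/3068 + 37747/(40885/7 - 88985/7) = -6806/767 + 37747/(-48100/7) = -6806/767 + 37747*(-7/48100) = -6806/767 - 264229/48100 = -40771711/2837900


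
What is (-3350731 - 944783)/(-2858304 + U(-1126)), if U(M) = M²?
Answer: 2147757/795214 ≈ 2.7009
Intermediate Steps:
(-3350731 - 944783)/(-2858304 + U(-1126)) = (-3350731 - 944783)/(-2858304 + (-1126)²) = -4295514/(-2858304 + 1267876) = -4295514/(-1590428) = -4295514*(-1/1590428) = 2147757/795214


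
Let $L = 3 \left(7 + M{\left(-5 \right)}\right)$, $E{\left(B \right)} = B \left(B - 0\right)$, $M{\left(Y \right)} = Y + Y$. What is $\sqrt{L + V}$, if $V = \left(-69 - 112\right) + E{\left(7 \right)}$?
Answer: $i \sqrt{141} \approx 11.874 i$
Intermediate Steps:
$M{\left(Y \right)} = 2 Y$
$E{\left(B \right)} = B^{2}$ ($E{\left(B \right)} = B \left(B + \left(-1 + 1\right)\right) = B \left(B + 0\right) = B B = B^{2}$)
$L = -9$ ($L = 3 \left(7 + 2 \left(-5\right)\right) = 3 \left(7 - 10\right) = 3 \left(-3\right) = -9$)
$V = -132$ ($V = \left(-69 - 112\right) + 7^{2} = \left(-69 - 112\right) + 49 = -181 + 49 = -132$)
$\sqrt{L + V} = \sqrt{-9 - 132} = \sqrt{-141} = i \sqrt{141}$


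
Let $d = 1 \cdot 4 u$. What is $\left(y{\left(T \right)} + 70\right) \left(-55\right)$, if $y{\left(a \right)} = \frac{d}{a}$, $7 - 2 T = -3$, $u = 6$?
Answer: $-4114$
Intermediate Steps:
$d = 24$ ($d = 1 \cdot 4 \cdot 6 = 4 \cdot 6 = 24$)
$T = 5$ ($T = \frac{7}{2} - - \frac{3}{2} = \frac{7}{2} + \frac{3}{2} = 5$)
$y{\left(a \right)} = \frac{24}{a}$
$\left(y{\left(T \right)} + 70\right) \left(-55\right) = \left(\frac{24}{5} + 70\right) \left(-55\right) = \frac{374}{5} \left(-55\right) = -4114$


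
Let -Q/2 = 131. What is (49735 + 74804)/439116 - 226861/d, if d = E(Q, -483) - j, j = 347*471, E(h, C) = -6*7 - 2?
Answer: 39992685045/23929040932 ≈ 1.6713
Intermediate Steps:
Q = -262 (Q = -2*131 = -262)
E(h, C) = -44 (E(h, C) = -42 - 2 = -44)
j = 163437
d = -163481 (d = -44 - 1*163437 = -44 - 163437 = -163481)
(49735 + 74804)/439116 - 226861/d = (49735 + 74804)/439116 - 226861/(-163481) = 124539*(1/439116) - 226861*(-1/163481) = 41513/146372 + 226861/163481 = 39992685045/23929040932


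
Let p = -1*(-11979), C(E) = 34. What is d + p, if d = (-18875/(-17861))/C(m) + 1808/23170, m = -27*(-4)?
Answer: 84276258467481/7035269290 ≈ 11979.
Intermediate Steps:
m = 108
p = 11979
d = 767642571/7035269290 (d = -18875/(-17861)/34 + 1808/23170 = -18875*(-1/17861)*(1/34) + 1808*(1/23170) = (18875/17861)*(1/34) + 904/11585 = 18875/607274 + 904/11585 = 767642571/7035269290 ≈ 0.10911)
d + p = 767642571/7035269290 + 11979 = 84276258467481/7035269290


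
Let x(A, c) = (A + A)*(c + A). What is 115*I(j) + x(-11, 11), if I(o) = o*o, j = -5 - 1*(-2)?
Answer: 1035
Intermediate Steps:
x(A, c) = 2*A*(A + c) (x(A, c) = (2*A)*(A + c) = 2*A*(A + c))
j = -3 (j = -5 + 2 = -3)
I(o) = o²
115*I(j) + x(-11, 11) = 115*(-3)² + 2*(-11)*(-11 + 11) = 115*9 + 2*(-11)*0 = 1035 + 0 = 1035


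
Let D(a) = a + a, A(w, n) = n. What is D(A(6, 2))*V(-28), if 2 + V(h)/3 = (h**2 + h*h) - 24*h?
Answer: 26856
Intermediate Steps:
V(h) = -6 - 72*h + 6*h**2 (V(h) = -6 + 3*((h**2 + h*h) - 24*h) = -6 + 3*((h**2 + h**2) - 24*h) = -6 + 3*(2*h**2 - 24*h) = -6 + 3*(-24*h + 2*h**2) = -6 + (-72*h + 6*h**2) = -6 - 72*h + 6*h**2)
D(a) = 2*a
D(A(6, 2))*V(-28) = (2*2)*(-6 - 72*(-28) + 6*(-28)**2) = 4*(-6 + 2016 + 6*784) = 4*(-6 + 2016 + 4704) = 4*6714 = 26856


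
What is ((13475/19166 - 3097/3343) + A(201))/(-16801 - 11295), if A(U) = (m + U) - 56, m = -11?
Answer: -1224475645/257166452864 ≈ -0.0047614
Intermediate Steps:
A(U) = -67 + U (A(U) = (-11 + U) - 56 = -67 + U)
((13475/19166 - 3097/3343) + A(201))/(-16801 - 11295) = ((13475/19166 - 3097/3343) + (-67 + 201))/(-16801 - 11295) = ((13475*(1/19166) - 3097*1/3343) + 134)/(-28096) = ((1925/2738 - 3097/3343) + 134)*(-1/28096) = (-2044311/9153134 + 134)*(-1/28096) = (1224475645/9153134)*(-1/28096) = -1224475645/257166452864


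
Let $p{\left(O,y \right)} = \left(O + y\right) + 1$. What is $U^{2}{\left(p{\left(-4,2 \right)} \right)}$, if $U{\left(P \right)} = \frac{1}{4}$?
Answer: $\frac{1}{16} \approx 0.0625$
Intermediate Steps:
$p{\left(O,y \right)} = 1 + O + y$
$U{\left(P \right)} = \frac{1}{4}$
$U^{2}{\left(p{\left(-4,2 \right)} \right)} = \left(\frac{1}{4}\right)^{2} = \frac{1}{16}$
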